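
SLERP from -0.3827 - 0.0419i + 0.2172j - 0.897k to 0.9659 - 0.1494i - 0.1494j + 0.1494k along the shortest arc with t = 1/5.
-0.5558 - 0.0004i + 0.2209j - 0.8014k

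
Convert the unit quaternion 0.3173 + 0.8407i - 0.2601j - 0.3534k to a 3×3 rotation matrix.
[[0.6149, -0.2131, -0.7593], [-0.6616, -0.6633, -0.3497], [-0.4291, 0.7173, -0.5489]]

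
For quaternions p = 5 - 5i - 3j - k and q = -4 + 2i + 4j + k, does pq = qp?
No: pq = 3 + 31i + 35j - 5k ≠ 3 + 29i + 29j + 23k = qp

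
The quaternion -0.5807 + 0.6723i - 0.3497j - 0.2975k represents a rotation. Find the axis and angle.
axis = (0.8258, -0.4295, -0.3654), θ = 251°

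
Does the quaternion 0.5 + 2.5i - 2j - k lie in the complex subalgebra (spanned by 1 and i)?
No. The quaternion 0.5 + 2.5i - 2j - k has j-coefficient y = -2 and k-coefficient z = -1, not both zero, so it does not lie in the complex subalgebra spanned by 1 and i.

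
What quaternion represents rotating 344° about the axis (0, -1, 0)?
-0.9903 - 0.1392j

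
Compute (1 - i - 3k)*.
1 + i + 3k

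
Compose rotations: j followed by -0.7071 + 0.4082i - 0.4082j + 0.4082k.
0.4082 - 0.4082i - 0.7071j + 0.4082k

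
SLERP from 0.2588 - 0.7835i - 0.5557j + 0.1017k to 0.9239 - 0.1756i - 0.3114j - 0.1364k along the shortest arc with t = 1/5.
0.4393 - 0.7099i - 0.5477j + 0.0545k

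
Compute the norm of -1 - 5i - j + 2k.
√31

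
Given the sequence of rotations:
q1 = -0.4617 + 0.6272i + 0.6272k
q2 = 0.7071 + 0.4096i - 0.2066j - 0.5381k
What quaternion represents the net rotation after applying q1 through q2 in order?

q2 · q1 = -0.2459 + 0.1248i - 0.499j + 0.8215k
-0.2459 + 0.1248i - 0.499j + 0.8215k


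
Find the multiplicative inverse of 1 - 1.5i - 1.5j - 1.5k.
0.129 + 0.1935i + 0.1935j + 0.1935k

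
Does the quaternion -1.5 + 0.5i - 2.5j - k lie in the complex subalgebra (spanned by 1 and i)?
No. The quaternion -1.5 + 0.5i - 2.5j - k has j-coefficient y = -2.5 and k-coefficient z = -1, not both zero, so it does not lie in the complex subalgebra spanned by 1 and i.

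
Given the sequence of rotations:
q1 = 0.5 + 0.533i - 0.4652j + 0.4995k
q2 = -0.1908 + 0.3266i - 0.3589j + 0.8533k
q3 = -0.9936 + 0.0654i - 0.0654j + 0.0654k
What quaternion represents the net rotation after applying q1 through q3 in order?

q2 · q1 = -0.8627 + 0.2793i + 0.201j + 0.3707k
q3 · q2 · q1 = 0.8278 - 0.3713i - 0.1493j - 0.3933k
0.8278 - 0.3713i - 0.1493j - 0.3933k


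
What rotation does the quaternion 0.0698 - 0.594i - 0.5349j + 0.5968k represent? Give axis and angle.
axis = (-0.5955, -0.5362, 0.5983), θ = 172°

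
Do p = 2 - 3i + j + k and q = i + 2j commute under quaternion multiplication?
No: pq = 1 + 5j - 7k ≠ 1 + 4i + 3j + 7k = qp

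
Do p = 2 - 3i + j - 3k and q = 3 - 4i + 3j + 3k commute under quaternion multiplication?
No: pq = -5i + 30j - 8k ≠ -29i - 12j + 2k = qp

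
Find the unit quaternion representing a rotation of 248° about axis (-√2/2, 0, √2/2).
-0.5592 - 0.5862i + 0.5862k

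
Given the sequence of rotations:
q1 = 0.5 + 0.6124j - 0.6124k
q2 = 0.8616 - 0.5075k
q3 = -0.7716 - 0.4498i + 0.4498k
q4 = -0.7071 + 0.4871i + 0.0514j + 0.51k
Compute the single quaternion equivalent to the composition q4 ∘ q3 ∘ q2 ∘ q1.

q2 · q1 = 0.12 + 0.3108i + 0.5276j - 0.7814k
q3 · q2 · q1 = 0.3987 - 0.5311i - 0.6188j + 0.4196k
q4 · q3 · q2 · q1 = -0.2054 + 0.9069i - 0.0172j - 0.3675k
-0.2054 + 0.9069i - 0.0172j - 0.3675k


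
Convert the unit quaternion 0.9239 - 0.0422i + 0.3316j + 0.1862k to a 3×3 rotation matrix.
[[0.7107, -0.372, 0.597], [0.3161, 0.9271, 0.2015], [-0.6284, 0.0455, 0.7765]]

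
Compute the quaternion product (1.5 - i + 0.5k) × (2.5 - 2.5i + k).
0.75 - 6.25i - 0.25j + 2.75k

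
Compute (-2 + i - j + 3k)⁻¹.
-0.1333 - 0.0667i + 0.0667j - 0.2k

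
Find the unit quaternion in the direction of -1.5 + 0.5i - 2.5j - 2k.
-0.4201 + 0.14i - 0.7001j - 0.5601k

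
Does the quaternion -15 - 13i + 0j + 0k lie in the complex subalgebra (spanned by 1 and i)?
Yes. The quaternion -15 - 13i has j- and k-coefficients y = z = 0, so it lies in the complex subalgebra spanned by 1 and i.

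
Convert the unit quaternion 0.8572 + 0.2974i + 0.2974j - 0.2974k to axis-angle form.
axis = (√3/3, √3/3, -√3/3), θ = 62°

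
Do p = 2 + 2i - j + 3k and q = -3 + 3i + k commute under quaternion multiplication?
No: pq = -15 - i + 10j - 4k ≠ -15 + i - 4j - 10k = qp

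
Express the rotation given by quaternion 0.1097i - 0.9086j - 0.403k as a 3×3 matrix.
[[-0.9759, -0.1993, -0.0884], [-0.1993, 0.6511, 0.7323], [-0.0884, 0.7323, -0.6752]]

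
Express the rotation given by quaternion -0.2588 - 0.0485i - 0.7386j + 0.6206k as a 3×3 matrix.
[[-0.8613, 0.3929, 0.3221], [-0.2496, 0.225, -0.9419], [-0.4425, -0.8916, -0.0958]]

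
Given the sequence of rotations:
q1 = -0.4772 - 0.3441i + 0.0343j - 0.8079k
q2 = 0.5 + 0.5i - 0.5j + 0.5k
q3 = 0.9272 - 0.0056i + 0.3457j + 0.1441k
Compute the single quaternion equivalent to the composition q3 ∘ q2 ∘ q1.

q2 · q1 = 0.3545 - 0.0238i + 0.4876j - 0.7974k
q3 · q2 · q1 = 0.2749 - 0.37i + 0.5668j - 0.6828k
0.2749 - 0.37i + 0.5668j - 0.6828k


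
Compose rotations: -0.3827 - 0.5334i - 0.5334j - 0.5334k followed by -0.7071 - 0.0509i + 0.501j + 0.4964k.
0.7755 + 0.3942i - 0.1065j + 0.4816k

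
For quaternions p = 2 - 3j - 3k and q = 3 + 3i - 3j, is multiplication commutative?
No: pq = -3 - 3i - 24j ≠ -3 + 15i - 6j - 18k = qp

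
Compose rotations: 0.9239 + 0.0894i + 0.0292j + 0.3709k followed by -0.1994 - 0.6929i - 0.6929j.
-0.102 - 0.915i - 0.389j - 0.0322k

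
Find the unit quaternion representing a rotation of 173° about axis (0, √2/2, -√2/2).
0.061 + 0.7058j - 0.7058k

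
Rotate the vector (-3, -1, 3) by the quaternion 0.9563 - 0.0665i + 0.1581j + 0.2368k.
(-1.227, -1.568, 3.877)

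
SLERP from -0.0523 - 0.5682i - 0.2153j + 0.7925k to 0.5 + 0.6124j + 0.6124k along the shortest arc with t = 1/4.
0.1168 - 0.4813i + 0.0149j + 0.8686k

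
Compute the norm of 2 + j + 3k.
√14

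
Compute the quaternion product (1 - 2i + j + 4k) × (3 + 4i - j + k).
8 + 3i + 20j + 11k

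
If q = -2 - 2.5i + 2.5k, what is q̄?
-2 + 2.5i - 2.5k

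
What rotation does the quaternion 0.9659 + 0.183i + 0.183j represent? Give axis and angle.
axis = (√2/2, √2/2, 0), θ = π/6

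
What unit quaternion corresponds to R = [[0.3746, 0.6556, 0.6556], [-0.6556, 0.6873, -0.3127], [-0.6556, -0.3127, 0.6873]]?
0.829 + 0.3954j - 0.3954k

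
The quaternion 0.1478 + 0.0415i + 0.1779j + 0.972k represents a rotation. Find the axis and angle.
axis = (0.042, 0.1799, 0.9828), θ = 163°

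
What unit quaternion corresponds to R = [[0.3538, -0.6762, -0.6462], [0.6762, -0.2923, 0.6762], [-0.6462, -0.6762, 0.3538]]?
0.5948 - 0.5684i + 0.5684k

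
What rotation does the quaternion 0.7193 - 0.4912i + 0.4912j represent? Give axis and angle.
axis = (-√2/2, √2/2, 0), θ = 88°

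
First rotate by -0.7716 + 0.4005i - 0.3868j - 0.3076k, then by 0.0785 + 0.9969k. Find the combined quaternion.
0.2461 + 0.417i + 0.3689j - 0.7934k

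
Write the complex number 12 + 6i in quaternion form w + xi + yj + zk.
12 + 6i + 0j + 0k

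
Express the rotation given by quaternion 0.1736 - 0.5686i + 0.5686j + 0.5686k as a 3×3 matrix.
[[-0.2932, -0.844, -0.4492], [-0.4492, -0.2932, 0.844], [-0.844, 0.4492, -0.2932]]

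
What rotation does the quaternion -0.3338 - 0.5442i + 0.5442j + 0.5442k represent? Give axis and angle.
axis = (-√3/3, √3/3, √3/3), θ = 219°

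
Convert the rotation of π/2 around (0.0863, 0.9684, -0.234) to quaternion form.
0.7071 + 0.061i + 0.6848j - 0.1655k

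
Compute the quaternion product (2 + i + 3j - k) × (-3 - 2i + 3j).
-13 - 4i - j + 12k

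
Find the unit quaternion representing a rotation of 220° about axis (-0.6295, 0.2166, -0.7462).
-0.342 - 0.5915i + 0.2035j - 0.7012k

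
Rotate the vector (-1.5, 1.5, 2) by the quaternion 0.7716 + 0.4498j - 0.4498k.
(2.143, 1.125, 1.625)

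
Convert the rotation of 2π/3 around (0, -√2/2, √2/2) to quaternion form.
0.5 - 0.6124j + 0.6124k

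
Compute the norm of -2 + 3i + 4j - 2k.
√33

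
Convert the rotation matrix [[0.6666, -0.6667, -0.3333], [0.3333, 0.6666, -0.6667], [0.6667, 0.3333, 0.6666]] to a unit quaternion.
0.866 + 0.2887i - 0.2887j + 0.2887k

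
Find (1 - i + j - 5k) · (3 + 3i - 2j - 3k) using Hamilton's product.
-7 - 13i - 17j - 19k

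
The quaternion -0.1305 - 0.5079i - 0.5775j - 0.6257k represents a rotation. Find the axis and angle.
axis = (-0.5123, -0.5825, -0.6311), θ = 195°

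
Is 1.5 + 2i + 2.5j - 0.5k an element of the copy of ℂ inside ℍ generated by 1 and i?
No. The quaternion 1.5 + 2i + 2.5j - 0.5k has j-coefficient y = 2.5 and k-coefficient z = -0.5, not both zero, so it does not lie in the complex subalgebra spanned by 1 and i.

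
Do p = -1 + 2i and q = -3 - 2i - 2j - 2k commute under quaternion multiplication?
No: pq = 7 - 4i + 6j - 2k ≠ 7 - 4i - 2j + 6k = qp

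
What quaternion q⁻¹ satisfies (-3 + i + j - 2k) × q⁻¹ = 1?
-0.2 - 0.0667i - 0.0667j + 0.1333k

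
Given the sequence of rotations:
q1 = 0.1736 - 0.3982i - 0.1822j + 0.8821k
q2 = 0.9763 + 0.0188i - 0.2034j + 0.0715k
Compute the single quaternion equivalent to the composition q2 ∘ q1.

q2 · q1 = 0.0768 - 0.5519i - 0.2582j + 0.7892k
0.0768 - 0.5519i - 0.2582j + 0.7892k


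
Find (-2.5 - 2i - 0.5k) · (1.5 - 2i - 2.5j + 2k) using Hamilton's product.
-6.75 + 0.75i + 11.25j - 0.75k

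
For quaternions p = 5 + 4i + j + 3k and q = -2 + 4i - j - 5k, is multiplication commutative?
No: pq = -10 + 10i + 25j - 39k ≠ -10 + 14i - 39j - 23k = qp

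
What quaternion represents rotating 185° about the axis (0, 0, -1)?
-0.0436 - 0.999k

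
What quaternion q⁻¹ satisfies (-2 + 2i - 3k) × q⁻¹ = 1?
-0.1176 - 0.1176i + 0.1765k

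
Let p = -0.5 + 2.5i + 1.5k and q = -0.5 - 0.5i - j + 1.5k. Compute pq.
-0.75 + 0.5i - 4j - 4k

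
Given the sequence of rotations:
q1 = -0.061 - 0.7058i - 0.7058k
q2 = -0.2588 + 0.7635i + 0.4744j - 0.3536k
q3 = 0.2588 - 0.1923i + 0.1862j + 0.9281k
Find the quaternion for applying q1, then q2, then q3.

q2 · q1 = 0.3051 - 0.1987i + 0.7595j + 0.5391k
q3 · q2 · q1 = -0.601 - 0.7146i + 0.1726j + 0.3136k
-0.601 - 0.7146i + 0.1726j + 0.3136k


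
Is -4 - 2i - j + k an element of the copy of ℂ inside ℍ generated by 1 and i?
No. The quaternion -4 - 2i - j + k has j-coefficient y = -1 and k-coefficient z = 1, not both zero, so it does not lie in the complex subalgebra spanned by 1 and i.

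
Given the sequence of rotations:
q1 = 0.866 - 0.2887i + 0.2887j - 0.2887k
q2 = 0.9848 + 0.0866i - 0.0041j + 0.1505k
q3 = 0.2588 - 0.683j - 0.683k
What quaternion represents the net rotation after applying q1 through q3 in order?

q2 · q1 = 0.9225 - 0.2516i + 0.2623j - 0.1302k
q3 · q2 · q1 = 0.329 + 0.203i - 0.3903j - 0.8356k
0.329 + 0.203i - 0.3903j - 0.8356k


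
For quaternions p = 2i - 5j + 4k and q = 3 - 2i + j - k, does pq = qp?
No: pq = 13 + 7i - 21j + 4k ≠ 13 + 5i - 9j + 20k = qp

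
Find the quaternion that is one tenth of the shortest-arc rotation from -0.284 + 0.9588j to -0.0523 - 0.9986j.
-0.2512 + 0.9679j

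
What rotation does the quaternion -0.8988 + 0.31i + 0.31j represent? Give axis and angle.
axis = (√2/2, √2/2, 0), θ = 308°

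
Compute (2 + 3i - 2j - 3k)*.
2 - 3i + 2j + 3k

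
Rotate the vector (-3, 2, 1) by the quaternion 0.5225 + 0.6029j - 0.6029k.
(3.252, 1.709, 0.709)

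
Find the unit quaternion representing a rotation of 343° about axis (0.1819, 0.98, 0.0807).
-0.989 + 0.0269i + 0.1449j + 0.0119k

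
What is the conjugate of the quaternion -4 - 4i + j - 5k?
-4 + 4i - j + 5k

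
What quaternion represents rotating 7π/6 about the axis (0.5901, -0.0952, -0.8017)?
-0.2588 + 0.57i - 0.092j - 0.7744k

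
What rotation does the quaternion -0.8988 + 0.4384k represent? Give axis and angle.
axis = (0, 0, 1), θ = 308°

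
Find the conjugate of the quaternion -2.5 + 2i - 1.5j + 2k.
-2.5 - 2i + 1.5j - 2k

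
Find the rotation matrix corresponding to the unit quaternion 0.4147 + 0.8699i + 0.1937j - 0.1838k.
[[0.8574, 0.4894, -0.1591], [0.1846, -0.581, -0.7927], [-0.4804, 0.6503, -0.5885]]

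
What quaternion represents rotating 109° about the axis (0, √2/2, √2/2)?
0.5807 + 0.5757j + 0.5757k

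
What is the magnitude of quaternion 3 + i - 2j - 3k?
√23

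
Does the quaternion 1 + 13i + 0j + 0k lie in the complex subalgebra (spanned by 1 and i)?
Yes. The quaternion 1 + 13i has j- and k-coefficients y = z = 0, so it lies in the complex subalgebra spanned by 1 and i.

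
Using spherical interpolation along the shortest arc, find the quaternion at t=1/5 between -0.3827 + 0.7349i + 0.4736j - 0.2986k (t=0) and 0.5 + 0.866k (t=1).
-0.4538 + 0.636i + 0.4098j - 0.4708k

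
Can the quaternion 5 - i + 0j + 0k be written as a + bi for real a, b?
Yes. The quaternion 5 - i has j- and k-coefficients y = z = 0, so it lies in the complex subalgebra spanned by 1 and i.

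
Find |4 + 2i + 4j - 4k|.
√52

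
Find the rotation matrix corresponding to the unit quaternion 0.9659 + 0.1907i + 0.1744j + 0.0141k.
[[0.9388, 0.0393, 0.3423], [0.0938, 0.9269, -0.3635], [-0.3315, 0.3733, 0.8664]]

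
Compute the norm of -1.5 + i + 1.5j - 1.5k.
2.784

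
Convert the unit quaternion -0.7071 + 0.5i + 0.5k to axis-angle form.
axis = (√2/2, 0, √2/2), θ = 3π/2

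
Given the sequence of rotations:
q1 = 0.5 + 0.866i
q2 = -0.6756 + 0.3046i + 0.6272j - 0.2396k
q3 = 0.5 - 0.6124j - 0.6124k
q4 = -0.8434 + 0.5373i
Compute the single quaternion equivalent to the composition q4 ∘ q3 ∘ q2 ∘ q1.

q2 · q1 = -0.6016 - 0.4328i + 0.1061j - 0.663k
q3 · q2 · q1 = -0.6418 + 0.2546i + 0.6865j - 0.2281k
q4 · q3 · q2 · q1 = 0.4045 - 0.5596i - 0.4564j + 0.5612k
0.4045 - 0.5596i - 0.4564j + 0.5612k


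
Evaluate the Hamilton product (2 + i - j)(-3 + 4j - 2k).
-2 - i + 13j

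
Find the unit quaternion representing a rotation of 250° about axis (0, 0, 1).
-0.5736 + 0.8192k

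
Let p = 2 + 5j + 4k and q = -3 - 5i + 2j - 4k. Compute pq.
-38i - 31j + 5k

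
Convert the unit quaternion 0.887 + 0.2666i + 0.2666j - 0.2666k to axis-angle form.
axis = (√3/3, √3/3, -√3/3), θ = 55°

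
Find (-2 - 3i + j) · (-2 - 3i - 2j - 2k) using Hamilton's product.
-3 + 10i - 4j + 13k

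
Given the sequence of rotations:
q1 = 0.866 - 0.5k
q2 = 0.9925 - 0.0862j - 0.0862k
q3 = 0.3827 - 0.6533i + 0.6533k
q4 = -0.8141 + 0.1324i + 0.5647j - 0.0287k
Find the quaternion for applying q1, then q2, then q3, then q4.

q2 · q1 = 0.8164 + 0.0431i - 0.0746j - 0.5709k
q3 · q2 · q1 = 0.7136 - 0.4681i - 0.3734j + 0.3636k
q4 · q3 · q2 · q1 = -0.2977 + 0.6702i + 0.6722j - 0.1016k
-0.2977 + 0.6702i + 0.6722j - 0.1016k


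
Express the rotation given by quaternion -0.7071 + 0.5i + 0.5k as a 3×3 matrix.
[[0.5, 0.7071, 0.5], [-0.7071, 0, 0.7071], [0.5, -0.7071, 0.5]]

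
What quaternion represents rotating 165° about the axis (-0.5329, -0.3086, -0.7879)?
0.1305 - 0.5283i - 0.306j - 0.7812k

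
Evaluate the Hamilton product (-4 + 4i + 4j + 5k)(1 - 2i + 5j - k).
-11 - 17i - 22j + 37k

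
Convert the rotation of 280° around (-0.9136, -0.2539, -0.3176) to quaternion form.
-0.766 - 0.5873i - 0.1632j - 0.2041k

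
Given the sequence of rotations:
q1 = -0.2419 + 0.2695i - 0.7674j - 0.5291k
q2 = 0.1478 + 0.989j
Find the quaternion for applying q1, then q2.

q2 · q1 = 0.7232 - 0.4834i - 0.3527j - 0.3447k
0.7232 - 0.4834i - 0.3527j - 0.3447k


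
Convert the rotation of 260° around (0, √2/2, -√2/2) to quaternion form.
-0.6428 + 0.5417j - 0.5417k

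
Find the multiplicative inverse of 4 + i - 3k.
0.1538 - 0.0385i + 0.1154k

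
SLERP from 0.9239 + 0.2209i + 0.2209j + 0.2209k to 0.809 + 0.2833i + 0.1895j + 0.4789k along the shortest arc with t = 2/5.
0.8869 + 0.2484i + 0.2105j + 0.3276k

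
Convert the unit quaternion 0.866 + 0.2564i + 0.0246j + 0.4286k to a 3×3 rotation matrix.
[[0.6314, -0.7297, 0.2624], [0.755, 0.5011, -0.423], [0.1772, 0.4652, 0.8673]]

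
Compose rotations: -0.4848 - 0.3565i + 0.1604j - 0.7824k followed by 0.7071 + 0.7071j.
-0.4562 - 0.8053i - 0.2294j - 0.3012k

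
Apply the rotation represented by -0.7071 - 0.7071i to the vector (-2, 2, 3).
(-2, -3, 2)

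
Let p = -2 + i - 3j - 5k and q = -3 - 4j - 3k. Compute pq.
-21 - 14i + 20j + 17k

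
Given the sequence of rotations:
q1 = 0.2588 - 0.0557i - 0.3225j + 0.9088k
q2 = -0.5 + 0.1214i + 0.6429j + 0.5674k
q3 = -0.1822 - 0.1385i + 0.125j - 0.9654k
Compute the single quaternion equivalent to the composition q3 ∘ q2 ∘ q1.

q2 · q1 = -0.431 + 0.8265i + 0.1857j - 0.3109k
q3 · q2 · q1 = -0.1304 + 0.0495i - 0.9287j + 0.3437k
-0.1304 + 0.0495i - 0.9287j + 0.3437k


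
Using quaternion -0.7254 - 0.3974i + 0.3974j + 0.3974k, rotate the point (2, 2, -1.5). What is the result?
(2.597, -0.657, 1.754)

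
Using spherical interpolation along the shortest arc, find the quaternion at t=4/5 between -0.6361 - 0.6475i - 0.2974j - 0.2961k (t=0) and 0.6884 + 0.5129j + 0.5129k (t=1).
-0.7083 - 0.1414i - 0.4892j - 0.4889k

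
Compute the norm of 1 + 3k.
√10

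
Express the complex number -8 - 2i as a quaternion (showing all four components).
-8 - 2i + 0j + 0k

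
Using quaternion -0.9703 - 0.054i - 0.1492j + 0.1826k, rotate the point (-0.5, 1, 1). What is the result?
(0.196, 0.937, 1.155)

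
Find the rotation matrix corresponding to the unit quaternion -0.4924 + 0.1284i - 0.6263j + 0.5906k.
[[-0.4821, 0.4208, 0.7684], [-0.7425, 0.2694, -0.6133], [-0.4651, -0.8662, 0.1825]]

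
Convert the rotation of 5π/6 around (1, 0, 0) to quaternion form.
0.2588 + 0.9659i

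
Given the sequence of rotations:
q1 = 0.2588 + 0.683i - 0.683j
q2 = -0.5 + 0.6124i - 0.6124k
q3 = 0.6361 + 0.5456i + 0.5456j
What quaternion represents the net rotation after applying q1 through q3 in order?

q2 · q1 = -0.5477 - 0.6013i - 0.0768j - 0.5768k
q3 · q2 · q1 = 0.0216 - 0.996i - 0.033j - 0.0807k
0.0216 - 0.996i - 0.033j - 0.0807k


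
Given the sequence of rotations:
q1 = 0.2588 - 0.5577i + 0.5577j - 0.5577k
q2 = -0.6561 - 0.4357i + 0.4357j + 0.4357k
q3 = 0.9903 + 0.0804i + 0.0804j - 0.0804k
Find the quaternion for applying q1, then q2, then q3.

q2 · q1 = -0.4128 - 0.2328i - 0.7391j + 0.4787k
q3 · q2 · q1 = -0.2922 - 0.2847i - 0.7849j + 0.4665k
-0.2922 - 0.2847i - 0.7849j + 0.4665k


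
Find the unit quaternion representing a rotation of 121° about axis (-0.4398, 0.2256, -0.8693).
0.4924 - 0.3828i + 0.1964j - 0.7566k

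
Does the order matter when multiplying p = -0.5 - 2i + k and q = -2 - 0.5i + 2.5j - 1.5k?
Yes: pq = 1.5 + 1.75i - 4.75j - 6.25k ≠ 1.5 + 6.75i + 2.25j + 3.75k = qp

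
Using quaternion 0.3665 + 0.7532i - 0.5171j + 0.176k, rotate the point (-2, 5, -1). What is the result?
(-5.232, 1.051, 1.231)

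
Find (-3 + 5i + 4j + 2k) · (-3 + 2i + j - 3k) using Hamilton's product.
1 - 35i + 4j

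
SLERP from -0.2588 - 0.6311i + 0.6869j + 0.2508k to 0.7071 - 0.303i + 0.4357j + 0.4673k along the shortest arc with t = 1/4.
0.0035 - 0.6168i + 0.704j + 0.3521k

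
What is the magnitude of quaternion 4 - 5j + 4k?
√57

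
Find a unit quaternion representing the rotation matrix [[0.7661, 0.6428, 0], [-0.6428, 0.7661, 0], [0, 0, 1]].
0.9397 - 0.342k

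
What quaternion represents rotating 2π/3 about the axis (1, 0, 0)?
0.5 + 0.866i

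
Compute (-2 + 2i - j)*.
-2 - 2i + j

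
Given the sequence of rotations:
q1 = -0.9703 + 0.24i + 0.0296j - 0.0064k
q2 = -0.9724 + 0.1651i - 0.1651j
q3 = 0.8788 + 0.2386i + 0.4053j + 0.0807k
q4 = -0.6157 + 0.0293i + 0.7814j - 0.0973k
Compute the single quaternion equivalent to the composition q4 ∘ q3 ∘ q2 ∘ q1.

q2 · q1 = 0.9088 - 0.3925i + 0.1325j + 0.0507k
q3 · q2 · q1 = 0.8345 - 0.1182i + 0.441j + 0.3086k
q4 · q3 · q2 · q1 = -0.8249 + 0.3813i + 0.383j - 0.1659k
-0.8249 + 0.3813i + 0.383j - 0.1659k


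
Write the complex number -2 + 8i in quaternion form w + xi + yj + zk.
-2 + 8i + 0j + 0k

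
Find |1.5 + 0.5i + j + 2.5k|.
3.122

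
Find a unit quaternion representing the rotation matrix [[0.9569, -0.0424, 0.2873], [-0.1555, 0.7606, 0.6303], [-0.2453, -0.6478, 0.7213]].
0.9272 - 0.3446i + 0.1436j - 0.0305k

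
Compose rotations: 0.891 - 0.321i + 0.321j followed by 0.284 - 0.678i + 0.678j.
-0.1822 - 0.6953i + 0.6953j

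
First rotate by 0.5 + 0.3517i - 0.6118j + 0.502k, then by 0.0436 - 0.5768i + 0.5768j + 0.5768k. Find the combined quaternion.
0.288 + 0.3694i + 0.7541j + 0.4603k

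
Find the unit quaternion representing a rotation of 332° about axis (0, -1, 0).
-0.9703 - 0.2419j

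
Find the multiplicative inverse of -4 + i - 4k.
-0.1212 - 0.0303i + 0.1212k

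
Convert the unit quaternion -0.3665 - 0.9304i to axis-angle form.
axis = (-1, 0, 0), θ = 223°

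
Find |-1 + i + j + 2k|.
√7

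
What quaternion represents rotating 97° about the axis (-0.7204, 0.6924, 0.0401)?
0.6626 - 0.5395i + 0.5186j + 0.03k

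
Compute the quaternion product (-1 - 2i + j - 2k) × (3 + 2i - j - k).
-11i - 2j - 5k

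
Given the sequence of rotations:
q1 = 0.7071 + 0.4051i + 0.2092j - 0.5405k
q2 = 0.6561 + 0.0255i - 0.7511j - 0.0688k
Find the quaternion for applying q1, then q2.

q2 · q1 = 0.5735 + 0.7042i - 0.4079j - 0.0937k
0.5735 + 0.7042i - 0.4079j - 0.0937k


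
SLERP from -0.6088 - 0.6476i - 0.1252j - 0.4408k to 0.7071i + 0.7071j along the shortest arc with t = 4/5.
-0.1434 - 0.7547i - 0.6317j - 0.1038k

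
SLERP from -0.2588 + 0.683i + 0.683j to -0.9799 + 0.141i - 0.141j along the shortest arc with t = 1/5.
-0.4955 + 0.6509i + 0.5751j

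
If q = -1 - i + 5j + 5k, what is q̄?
-1 + i - 5j - 5k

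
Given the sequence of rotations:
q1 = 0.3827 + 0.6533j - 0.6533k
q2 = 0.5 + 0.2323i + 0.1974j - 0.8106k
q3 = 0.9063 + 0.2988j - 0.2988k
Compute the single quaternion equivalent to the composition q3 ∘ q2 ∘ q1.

q2 · q1 = -0.4672 + 0.4895i + 0.554j - 0.4851k
q3 · q2 · q1 = -0.7339 + 0.4642i + 0.2162j - 0.4463k
-0.7339 + 0.4642i + 0.2162j - 0.4463k


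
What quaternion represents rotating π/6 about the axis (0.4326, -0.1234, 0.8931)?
0.9659 + 0.112i - 0.0319j + 0.2312k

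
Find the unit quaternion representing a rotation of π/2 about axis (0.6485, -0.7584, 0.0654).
0.7071 + 0.4586i - 0.5363j + 0.0462k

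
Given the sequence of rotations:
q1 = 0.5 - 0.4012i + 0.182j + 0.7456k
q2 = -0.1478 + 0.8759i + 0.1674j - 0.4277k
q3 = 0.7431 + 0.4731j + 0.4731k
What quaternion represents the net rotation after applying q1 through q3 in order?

q2 · q1 = 0.5659 + 0.6999i - 0.4247j - 0.0975k
q3 · q2 · q1 = 0.6676 + 0.6749i + 0.2833j - 0.1358k
0.6676 + 0.6749i + 0.2833j - 0.1358k


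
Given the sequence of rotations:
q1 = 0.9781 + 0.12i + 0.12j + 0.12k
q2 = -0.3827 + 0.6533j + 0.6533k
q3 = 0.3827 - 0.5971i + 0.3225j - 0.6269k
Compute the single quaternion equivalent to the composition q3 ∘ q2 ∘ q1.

q2 · q1 = -0.5311 - 0.0459i + 0.6715j + 0.5147k
q3 · q2 · q1 = -0.1246 + 0.8865i + 0.4218j + 0.1438k
-0.1246 + 0.8865i + 0.4218j + 0.1438k


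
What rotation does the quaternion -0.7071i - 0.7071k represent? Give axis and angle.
axis = (-√2/2, 0, -√2/2), θ = π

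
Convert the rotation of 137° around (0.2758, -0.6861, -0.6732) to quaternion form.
0.3665 + 0.2566i - 0.6384j - 0.6264k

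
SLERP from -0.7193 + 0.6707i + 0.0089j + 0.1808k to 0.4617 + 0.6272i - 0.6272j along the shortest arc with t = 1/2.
-0.175 + 0.8819i - 0.4201j + 0.1228k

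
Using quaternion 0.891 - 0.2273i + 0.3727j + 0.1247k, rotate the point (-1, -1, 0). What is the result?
(-0.299, -0.918, 1.033)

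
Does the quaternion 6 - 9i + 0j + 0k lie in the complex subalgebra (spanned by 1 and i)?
Yes. The quaternion 6 - 9i has j- and k-coefficients y = z = 0, so it lies in the complex subalgebra spanned by 1 and i.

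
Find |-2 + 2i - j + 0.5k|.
3.041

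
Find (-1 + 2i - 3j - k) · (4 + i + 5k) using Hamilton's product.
-1 - 8i - 23j - 6k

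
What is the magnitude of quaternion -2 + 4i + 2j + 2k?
√28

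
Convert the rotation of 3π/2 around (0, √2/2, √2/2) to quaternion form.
-0.7071 + 0.5j + 0.5k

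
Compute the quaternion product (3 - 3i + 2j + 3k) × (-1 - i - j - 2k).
2 - i - 14j - 4k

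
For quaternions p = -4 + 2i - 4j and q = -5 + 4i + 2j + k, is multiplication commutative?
No: pq = 20 - 30i + 10j + 16k ≠ 20 - 22i + 14j - 24k = qp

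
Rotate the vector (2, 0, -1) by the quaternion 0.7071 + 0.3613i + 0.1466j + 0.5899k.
(-0.111, 2.218, -0.258)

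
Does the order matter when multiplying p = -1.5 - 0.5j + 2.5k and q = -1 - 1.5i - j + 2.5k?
Yes: pq = -5.25 + 3.5i - 1.75j - 7k ≠ -5.25 + i + 5.75j - 5.5k = qp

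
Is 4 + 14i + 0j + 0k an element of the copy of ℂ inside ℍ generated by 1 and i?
Yes. The quaternion 4 + 14i has j- and k-coefficients y = z = 0, so it lies in the complex subalgebra spanned by 1 and i.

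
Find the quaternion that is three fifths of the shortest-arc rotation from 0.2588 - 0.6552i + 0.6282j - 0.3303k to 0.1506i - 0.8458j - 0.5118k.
0.1233 - 0.4156i + 0.88j + 0.1939k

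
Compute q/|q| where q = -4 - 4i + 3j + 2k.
-0.5963 - 0.5963i + 0.4472j + 0.2981k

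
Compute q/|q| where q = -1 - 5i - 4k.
-0.1543 - 0.7715i - 0.6172k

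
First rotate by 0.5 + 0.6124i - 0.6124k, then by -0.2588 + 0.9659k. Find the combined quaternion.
0.4621 - 0.1585i + 0.5915j + 0.6414k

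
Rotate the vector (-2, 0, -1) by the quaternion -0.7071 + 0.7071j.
(1, 0, -2)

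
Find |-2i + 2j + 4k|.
√24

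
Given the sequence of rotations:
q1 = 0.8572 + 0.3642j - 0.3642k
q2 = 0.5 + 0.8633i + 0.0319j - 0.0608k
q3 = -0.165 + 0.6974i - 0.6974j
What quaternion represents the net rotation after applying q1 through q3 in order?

q2 · q1 = 0.3948 + 0.7505i + 0.5239j + 0.0802k
q3 · q2 · q1 = -0.2232 + 0.0956i - 0.4177j + 0.8755k
-0.2232 + 0.0956i - 0.4177j + 0.8755k


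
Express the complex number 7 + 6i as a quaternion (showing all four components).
7 + 6i + 0j + 0k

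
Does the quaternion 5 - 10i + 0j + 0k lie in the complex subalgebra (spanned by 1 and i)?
Yes. The quaternion 5 - 10i has j- and k-coefficients y = z = 0, so it lies in the complex subalgebra spanned by 1 and i.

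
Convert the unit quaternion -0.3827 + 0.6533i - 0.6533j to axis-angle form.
axis = (√2/2, -√2/2, 0), θ = 5π/4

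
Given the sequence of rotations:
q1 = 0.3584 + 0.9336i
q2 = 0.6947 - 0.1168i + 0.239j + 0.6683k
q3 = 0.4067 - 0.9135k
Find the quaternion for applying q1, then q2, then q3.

q2 · q1 = 0.358 + 0.6067i + 0.7096j + 0.0164k
q3 · q2 · q1 = 0.1606 + 0.895i - 0.2656j - 0.3204k
0.1606 + 0.895i - 0.2656j - 0.3204k


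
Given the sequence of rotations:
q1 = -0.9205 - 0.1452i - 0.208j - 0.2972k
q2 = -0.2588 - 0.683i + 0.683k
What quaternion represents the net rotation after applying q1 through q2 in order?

q2 · q1 = 0.342 + 0.8083i - 0.2483j - 0.4097k
0.342 + 0.8083i - 0.2483j - 0.4097k


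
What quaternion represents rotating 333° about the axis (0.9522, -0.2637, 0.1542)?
-0.9724 + 0.2223i - 0.0616j + 0.036k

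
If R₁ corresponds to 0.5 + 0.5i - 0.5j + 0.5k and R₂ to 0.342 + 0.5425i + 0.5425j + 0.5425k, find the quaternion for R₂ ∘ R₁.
-0.1003 + 0.9848i + 0.1003j - 0.1003k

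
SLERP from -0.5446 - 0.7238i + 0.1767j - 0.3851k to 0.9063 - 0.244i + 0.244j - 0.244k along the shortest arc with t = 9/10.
-0.9513 + 0.1335i - 0.2106j + 0.1812k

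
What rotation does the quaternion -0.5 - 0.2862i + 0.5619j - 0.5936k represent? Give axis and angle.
axis = (-0.3305, 0.6488, -0.6854), θ = 4π/3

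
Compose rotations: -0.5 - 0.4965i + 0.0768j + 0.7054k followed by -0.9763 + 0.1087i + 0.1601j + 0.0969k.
0.4615 + 0.5359i - 0.2798j - 0.6493k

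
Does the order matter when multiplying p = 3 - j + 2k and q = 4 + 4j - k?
Yes: pq = 18 - 7i + 8j + 5k ≠ 18 + 7i + 8j + 5k = qp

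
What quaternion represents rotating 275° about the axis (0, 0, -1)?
-0.7373 - 0.6756k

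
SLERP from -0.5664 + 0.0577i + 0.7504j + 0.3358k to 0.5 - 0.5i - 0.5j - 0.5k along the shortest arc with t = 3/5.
-0.5461 + 0.3339i + 0.6228j + 0.4499k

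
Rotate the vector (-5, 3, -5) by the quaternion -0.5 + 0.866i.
(-5, -5.83, -0.098)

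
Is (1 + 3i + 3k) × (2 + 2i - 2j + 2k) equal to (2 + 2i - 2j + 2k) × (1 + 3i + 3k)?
No: pq = -10 + 14i - 2j + 2k ≠ -10 + 2i - 2j + 14k = qp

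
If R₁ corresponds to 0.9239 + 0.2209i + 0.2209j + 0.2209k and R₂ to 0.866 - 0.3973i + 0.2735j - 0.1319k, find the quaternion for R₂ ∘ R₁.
0.8566 - 0.0862i + 0.5026j - 0.0787k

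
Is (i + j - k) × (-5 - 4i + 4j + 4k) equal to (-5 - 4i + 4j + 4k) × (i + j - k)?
No: pq = 4 + 3i - 5j + 13k ≠ 4 - 13i - 5j - 3k = qp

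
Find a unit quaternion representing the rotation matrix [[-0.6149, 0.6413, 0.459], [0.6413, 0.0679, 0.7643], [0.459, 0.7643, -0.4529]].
0.4388i + 0.7307j + 0.523k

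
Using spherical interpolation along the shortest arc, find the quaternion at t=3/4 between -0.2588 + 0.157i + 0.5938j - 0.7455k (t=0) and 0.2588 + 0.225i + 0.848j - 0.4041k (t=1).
0.1313 + 0.2171i + 0.8189j - 0.5149k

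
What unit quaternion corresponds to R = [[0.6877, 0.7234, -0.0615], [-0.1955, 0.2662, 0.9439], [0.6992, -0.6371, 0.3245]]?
0.7547 - 0.5237i - 0.252j - 0.3044k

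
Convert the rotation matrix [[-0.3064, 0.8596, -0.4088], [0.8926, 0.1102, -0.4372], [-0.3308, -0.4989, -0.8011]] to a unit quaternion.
-0.0262 + 0.5883i + 0.7446j - 0.3143k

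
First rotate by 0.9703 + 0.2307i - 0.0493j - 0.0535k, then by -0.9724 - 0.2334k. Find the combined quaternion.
-0.956 - 0.2358i - 0.0059j - 0.1744k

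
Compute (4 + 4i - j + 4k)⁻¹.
0.0816 - 0.0816i + 0.0204j - 0.0816k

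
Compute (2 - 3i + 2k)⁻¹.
0.1176 + 0.1765i - 0.1176k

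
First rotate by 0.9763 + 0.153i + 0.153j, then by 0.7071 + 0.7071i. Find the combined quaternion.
0.5822 + 0.7985i + 0.1082j + 0.1082k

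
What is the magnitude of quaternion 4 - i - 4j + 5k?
√58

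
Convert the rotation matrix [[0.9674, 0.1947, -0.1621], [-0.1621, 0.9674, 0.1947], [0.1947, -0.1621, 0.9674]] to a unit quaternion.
0.9877 - 0.0903i - 0.0903j - 0.0903k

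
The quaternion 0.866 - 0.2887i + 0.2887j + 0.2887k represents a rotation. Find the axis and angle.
axis = (-√3/3, √3/3, √3/3), θ = π/3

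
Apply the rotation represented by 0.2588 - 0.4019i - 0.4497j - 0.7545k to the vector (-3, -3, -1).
(-1.001, 0.585, -4.202)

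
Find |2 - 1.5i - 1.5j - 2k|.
3.536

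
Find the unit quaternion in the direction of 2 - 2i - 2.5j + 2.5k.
0.4417 - 0.4417i - 0.5522j + 0.5522k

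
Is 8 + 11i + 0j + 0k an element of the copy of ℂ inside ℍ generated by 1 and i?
Yes. The quaternion 8 + 11i has j- and k-coefficients y = z = 0, so it lies in the complex subalgebra spanned by 1 and i.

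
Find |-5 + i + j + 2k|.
√31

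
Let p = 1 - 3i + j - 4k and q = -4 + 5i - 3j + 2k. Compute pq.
22 + 7i - 21j + 22k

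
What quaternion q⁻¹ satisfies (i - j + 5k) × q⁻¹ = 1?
-0.037i + 0.037j - 0.1852k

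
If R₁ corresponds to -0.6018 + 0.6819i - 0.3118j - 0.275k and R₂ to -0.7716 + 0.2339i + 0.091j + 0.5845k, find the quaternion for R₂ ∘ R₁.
0.494 - 0.5097i + 0.6487j - 0.2745k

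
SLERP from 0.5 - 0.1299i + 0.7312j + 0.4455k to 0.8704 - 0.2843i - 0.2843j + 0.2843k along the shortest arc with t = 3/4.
0.8835 - 0.2781i - 0.0085j + 0.3769k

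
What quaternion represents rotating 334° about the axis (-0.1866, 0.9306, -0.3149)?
-0.9744 - 0.042i + 0.2093j - 0.0708k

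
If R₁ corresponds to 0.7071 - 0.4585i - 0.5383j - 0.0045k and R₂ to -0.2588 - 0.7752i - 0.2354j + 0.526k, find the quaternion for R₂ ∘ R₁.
-0.6628 - 0.1453i - 0.2718j + 0.6825k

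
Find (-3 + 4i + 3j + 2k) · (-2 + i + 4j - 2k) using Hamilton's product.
-6 - 25i - 8j + 15k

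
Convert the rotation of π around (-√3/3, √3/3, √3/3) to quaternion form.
-0.5774i + 0.5774j + 0.5774k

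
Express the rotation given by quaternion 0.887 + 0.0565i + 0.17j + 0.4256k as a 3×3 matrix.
[[0.5799, -0.7358, 0.3497], [0.7742, 0.6313, 0.0445], [-0.2535, 0.2449, 0.9358]]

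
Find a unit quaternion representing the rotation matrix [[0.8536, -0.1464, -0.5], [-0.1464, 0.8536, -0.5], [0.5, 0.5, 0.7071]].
0.9239 + 0.2706i - 0.2706j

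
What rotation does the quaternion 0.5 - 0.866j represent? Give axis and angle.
axis = (0, -1, 0), θ = 2π/3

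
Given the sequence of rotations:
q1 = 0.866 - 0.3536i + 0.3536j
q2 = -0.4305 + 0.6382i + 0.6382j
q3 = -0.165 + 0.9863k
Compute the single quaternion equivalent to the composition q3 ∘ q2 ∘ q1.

q2 · q1 = -0.3728 + 0.7049i + 0.4005j + 0.4513k
q3 · q2 · q1 = -0.3836 - 0.5113i + 0.6292j - 0.4422k
-0.3836 - 0.5113i + 0.6292j - 0.4422k


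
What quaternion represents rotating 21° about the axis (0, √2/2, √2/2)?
0.9833 + 0.1289j + 0.1289k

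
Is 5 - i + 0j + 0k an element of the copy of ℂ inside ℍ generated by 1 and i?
Yes. The quaternion 5 - i has j- and k-coefficients y = z = 0, so it lies in the complex subalgebra spanned by 1 and i.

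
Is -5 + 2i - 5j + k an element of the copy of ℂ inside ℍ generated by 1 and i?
No. The quaternion -5 + 2i - 5j + k has j-coefficient y = -5 and k-coefficient z = 1, not both zero, so it does not lie in the complex subalgebra spanned by 1 and i.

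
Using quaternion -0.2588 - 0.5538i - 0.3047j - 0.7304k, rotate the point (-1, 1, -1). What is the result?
(-0.755, -1.554, -0.12)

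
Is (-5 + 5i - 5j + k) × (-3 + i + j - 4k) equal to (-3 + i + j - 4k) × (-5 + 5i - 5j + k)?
No: pq = 19 - i + 31j + 27k ≠ 19 - 39i - 11j + 7k = qp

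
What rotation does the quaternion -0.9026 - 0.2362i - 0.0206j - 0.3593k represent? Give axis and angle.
axis = (-0.5487, -0.0479, -0.8347), θ = 309°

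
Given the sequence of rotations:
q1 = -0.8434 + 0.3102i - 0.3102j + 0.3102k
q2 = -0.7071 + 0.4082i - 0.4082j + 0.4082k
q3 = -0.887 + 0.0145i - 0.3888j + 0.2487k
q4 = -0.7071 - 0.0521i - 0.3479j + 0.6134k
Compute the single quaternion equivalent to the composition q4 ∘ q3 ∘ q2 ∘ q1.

q2 · q1 = 0.2165 - 0.5636i + 0.5636j - 0.5636k
q3 · q2 · q1 = 0.1754 + 0.582i - 0.7161j + 0.3428k
q4 · q3 · q2 · q1 = -0.5531 - 0.1007i + 0.8202j + 0.105k
-0.5531 - 0.1007i + 0.8202j + 0.105k


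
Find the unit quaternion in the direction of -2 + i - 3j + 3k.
-0.417 + 0.2085i - 0.6255j + 0.6255k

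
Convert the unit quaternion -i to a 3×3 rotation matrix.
[[1, 0, 0], [0, -1, 0], [0, 0, -1]]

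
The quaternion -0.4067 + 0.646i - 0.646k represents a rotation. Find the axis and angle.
axis = (√2/2, 0, -√2/2), θ = 228°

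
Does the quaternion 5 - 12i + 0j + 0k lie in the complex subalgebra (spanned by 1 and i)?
Yes. The quaternion 5 - 12i has j- and k-coefficients y = z = 0, so it lies in the complex subalgebra spanned by 1 and i.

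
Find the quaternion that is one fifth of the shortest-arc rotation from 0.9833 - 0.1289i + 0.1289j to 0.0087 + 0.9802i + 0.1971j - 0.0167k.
0.9115 - 0.4066i + 0.0621j + 0.0049k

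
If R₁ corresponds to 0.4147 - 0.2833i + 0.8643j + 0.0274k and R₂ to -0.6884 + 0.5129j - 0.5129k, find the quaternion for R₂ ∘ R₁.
-0.7147 + 0.6524i - 0.237j - 0.0863k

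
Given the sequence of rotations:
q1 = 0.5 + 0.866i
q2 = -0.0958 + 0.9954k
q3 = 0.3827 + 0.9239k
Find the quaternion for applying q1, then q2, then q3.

q2 · q1 = -0.0479 - 0.083i + 0.862j + 0.4977k
q3 · q2 · q1 = -0.4782 - 0.8282i + 0.2532j + 0.1462k
-0.4782 - 0.8282i + 0.2532j + 0.1462k


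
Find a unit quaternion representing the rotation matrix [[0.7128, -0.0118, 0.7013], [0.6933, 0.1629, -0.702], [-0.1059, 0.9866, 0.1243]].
0.7071 + 0.597i + 0.2854j + 0.2493k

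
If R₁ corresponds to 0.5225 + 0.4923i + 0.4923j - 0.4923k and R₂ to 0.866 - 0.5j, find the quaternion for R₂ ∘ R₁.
0.6986 + 0.6725i + 0.1651j - 0.1802k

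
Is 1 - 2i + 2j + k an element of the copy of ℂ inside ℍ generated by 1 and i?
No. The quaternion 1 - 2i + 2j + k has j-coefficient y = 2 and k-coefficient z = 1, not both zero, so it does not lie in the complex subalgebra spanned by 1 and i.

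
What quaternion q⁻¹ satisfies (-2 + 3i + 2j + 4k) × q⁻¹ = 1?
-0.0606 - 0.0909i - 0.0606j - 0.1212k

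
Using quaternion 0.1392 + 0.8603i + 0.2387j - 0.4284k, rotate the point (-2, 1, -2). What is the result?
(0.833, -0.542, 2.83)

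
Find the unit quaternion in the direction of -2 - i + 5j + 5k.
-0.2697 - 0.1348i + 0.6742j + 0.6742k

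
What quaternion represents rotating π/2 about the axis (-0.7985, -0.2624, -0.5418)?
0.7071 - 0.5646i - 0.1855j - 0.3831k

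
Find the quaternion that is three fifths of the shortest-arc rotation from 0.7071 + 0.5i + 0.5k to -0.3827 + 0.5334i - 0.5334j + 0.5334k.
0.0856 + 0.6483i - 0.3899j + 0.6483k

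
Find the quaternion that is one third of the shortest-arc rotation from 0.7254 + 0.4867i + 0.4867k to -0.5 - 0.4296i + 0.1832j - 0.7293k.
0.6607 + 0.4754i - 0.0624j + 0.5775k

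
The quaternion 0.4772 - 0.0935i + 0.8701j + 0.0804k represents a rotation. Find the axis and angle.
axis = (-0.1064, 0.9901, 0.0915), θ = 123°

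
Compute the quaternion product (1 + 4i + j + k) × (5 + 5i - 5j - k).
-9 + 29i + 9j - 21k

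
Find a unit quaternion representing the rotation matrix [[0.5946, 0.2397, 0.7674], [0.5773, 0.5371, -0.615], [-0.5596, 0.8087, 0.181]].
0.7604 + 0.4681i + 0.4363j + 0.111k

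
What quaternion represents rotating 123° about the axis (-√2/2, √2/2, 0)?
0.4772 - 0.6214i + 0.6214j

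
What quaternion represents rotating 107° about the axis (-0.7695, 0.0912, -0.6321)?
0.5948 - 0.6186i + 0.0733j - 0.5081k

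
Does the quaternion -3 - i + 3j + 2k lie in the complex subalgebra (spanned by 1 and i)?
No. The quaternion -3 - i + 3j + 2k has j-coefficient y = 3 and k-coefficient z = 2, not both zero, so it does not lie in the complex subalgebra spanned by 1 and i.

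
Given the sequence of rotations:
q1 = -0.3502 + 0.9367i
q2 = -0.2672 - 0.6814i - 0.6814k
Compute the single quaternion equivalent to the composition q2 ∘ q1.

q2 · q1 = 0.7318 - 0.0117i - 0.6383j + 0.2386k
0.7318 - 0.0117i - 0.6383j + 0.2386k


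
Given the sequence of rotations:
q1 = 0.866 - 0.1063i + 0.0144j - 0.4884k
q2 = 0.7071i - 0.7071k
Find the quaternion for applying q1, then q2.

q2 · q1 = -0.2702 + 0.6225i + 0.4205j - 0.6022k
-0.2702 + 0.6225i + 0.4205j - 0.6022k


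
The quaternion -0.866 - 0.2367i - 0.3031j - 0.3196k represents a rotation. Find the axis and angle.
axis = (-0.4734, -0.6062, -0.6391), θ = 5π/3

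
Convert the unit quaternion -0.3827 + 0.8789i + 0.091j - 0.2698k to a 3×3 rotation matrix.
[[0.8379, -0.0465, -0.5439], [0.3665, -0.6905, 0.6236], [-0.4046, -0.7218, -0.5615]]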